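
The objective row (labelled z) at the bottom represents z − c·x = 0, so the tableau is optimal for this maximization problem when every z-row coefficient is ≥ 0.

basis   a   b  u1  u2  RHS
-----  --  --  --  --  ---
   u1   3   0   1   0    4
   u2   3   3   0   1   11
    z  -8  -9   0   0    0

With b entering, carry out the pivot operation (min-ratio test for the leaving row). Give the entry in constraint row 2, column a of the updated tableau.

1

Ratio test on column b — row 1: entry 0 ≤ 0; row 2: 11/3 = 11/3. Minimum is 11/3 at row 2 (u2 leaves); pivot element 3.
Divide row 2 by 3; eliminate column b from the other rows.
In the new row 2, the a entry is the old entry divided by the pivot: 3/3 = 1.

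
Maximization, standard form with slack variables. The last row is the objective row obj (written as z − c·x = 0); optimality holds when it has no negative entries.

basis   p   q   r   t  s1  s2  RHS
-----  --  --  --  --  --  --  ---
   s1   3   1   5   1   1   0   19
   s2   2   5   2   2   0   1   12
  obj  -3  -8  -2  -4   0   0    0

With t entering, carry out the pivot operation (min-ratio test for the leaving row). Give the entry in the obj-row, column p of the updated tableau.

Ratio test on column t — row 1: 19/1 = 19; row 2: 12/2 = 6. Minimum is 6 at row 2 (s2 leaves); pivot element 2.
Divide row 2 by 2; eliminate column t from the other rows.
obj-row update in column p: -3 − (-4)·1 = 1.

1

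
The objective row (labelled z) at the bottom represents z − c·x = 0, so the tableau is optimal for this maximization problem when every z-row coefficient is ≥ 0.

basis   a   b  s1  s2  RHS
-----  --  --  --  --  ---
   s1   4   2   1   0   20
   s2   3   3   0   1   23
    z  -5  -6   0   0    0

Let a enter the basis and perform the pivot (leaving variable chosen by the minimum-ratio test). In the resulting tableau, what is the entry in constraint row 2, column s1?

Ratio test on column a — row 1: 20/4 = 5; row 2: 23/3 = 23/3. Minimum is 5 at row 1 (s1 leaves); pivot element 4.
Divide row 1 by 4; eliminate column a from the other rows.
Row 2 update in column s1: 0 − 3·(1/4) = -3/4.

-3/4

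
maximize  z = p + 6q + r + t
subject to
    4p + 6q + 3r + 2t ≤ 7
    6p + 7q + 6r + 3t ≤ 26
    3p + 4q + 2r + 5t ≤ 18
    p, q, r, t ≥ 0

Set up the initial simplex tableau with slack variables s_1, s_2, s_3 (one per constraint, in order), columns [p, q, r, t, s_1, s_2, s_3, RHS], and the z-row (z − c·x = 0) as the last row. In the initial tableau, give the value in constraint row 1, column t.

Constraint 1 has coefficient 2 on t.

2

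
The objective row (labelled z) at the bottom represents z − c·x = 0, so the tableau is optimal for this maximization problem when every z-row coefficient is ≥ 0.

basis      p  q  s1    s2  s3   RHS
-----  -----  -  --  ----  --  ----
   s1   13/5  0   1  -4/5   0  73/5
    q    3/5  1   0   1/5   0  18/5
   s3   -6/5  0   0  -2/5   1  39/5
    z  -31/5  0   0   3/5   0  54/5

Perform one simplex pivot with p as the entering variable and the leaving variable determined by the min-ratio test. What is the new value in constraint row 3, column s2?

-10/13

Ratio test on column p — row 1: (73/5)/(13/5) = 73/13; row 2: (18/5)/(3/5) = 6; row 3: entry -6/5 ≤ 0. Minimum is 73/13 at row 1 (s1 leaves); pivot element 13/5.
Divide row 1 by 13/5; eliminate column p from the other rows.
Row 3 update in column s2: -2/5 − (-6/5)·(-4/13) = -10/13.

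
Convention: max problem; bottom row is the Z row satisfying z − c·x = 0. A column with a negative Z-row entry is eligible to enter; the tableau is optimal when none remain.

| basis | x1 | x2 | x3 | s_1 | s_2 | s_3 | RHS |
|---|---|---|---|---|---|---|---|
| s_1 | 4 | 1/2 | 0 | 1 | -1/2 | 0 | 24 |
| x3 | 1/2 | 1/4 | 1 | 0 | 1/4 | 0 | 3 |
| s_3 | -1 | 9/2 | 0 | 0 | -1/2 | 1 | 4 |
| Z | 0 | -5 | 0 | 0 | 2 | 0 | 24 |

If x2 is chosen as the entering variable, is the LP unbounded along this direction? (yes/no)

Column x2 has positive entries in row(s) 1, 2, 3, so the ratio test bounds it — not unbounded.

no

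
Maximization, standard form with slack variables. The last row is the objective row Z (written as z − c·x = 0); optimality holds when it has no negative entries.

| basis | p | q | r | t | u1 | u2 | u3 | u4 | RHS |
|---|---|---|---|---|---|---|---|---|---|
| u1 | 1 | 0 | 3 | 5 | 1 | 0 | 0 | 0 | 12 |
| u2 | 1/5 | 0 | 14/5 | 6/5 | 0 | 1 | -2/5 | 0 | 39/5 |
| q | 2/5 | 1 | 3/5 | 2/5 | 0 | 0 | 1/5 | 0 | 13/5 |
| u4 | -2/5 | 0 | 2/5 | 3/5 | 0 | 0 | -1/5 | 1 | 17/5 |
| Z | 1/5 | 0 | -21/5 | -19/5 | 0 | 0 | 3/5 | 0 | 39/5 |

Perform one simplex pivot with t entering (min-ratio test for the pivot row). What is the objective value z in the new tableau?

Ratio test on column t — row 1: 12/5 = 12/5; row 2: (39/5)/(6/5) = 13/2; row 3: (13/5)/(2/5) = 13/2; row 4: (17/5)/(3/5) = 17/3. Minimum is 12/5 at row 1 (u1 leaves); pivot element 5.
Pivot on row 1; the Z-row RHS becomes 39/5 − (-19/5)·(12/5) = 423/25.

423/25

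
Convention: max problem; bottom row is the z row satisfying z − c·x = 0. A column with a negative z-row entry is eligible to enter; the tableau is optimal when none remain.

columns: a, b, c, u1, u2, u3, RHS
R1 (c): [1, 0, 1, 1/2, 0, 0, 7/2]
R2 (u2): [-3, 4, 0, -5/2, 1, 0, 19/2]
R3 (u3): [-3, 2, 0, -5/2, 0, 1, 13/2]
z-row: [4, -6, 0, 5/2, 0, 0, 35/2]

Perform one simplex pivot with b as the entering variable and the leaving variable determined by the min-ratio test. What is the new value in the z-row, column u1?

-5/4

Ratio test on column b — row 1: entry 0 ≤ 0; row 2: (19/2)/4 = 19/8; row 3: (13/2)/2 = 13/4. Minimum is 19/8 at row 2 (u2 leaves); pivot element 4.
Divide row 2 by 4; eliminate column b from the other rows.
z-row update in column u1: 5/2 − (-6)·(-5/8) = -5/4.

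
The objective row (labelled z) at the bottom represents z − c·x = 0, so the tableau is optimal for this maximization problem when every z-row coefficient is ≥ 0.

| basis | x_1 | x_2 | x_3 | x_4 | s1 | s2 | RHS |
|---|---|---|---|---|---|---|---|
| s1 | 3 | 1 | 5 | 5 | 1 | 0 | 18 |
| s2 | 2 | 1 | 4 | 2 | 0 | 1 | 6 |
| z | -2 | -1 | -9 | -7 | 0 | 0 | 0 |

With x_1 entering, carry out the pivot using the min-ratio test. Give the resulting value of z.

Ratio test on column x_1 — row 1: 18/3 = 6; row 2: 6/2 = 3. Minimum is 3 at row 2 (s2 leaves); pivot element 2.
Pivot on row 2; the z-row RHS becomes 0 − (-2)·3 = 6.

6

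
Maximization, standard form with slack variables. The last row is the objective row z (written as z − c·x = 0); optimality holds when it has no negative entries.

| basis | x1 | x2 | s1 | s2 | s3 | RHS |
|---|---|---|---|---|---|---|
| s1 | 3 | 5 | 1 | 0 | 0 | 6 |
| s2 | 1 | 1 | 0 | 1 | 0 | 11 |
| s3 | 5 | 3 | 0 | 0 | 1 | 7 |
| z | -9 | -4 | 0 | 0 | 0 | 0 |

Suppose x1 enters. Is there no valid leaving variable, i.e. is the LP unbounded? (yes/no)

no

Column x1 has positive entries in row(s) 1, 2, 3, so the ratio test bounds it — not unbounded.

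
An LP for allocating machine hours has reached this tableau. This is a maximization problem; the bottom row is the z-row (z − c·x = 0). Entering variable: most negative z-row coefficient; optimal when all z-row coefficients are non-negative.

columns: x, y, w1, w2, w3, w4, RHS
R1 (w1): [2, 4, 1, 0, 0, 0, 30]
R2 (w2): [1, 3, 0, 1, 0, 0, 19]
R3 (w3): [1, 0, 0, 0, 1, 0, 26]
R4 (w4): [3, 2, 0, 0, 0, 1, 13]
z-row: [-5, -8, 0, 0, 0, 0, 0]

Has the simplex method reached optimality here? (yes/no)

no

The z-row has a negative entry -8 in column y, so it is not optimal.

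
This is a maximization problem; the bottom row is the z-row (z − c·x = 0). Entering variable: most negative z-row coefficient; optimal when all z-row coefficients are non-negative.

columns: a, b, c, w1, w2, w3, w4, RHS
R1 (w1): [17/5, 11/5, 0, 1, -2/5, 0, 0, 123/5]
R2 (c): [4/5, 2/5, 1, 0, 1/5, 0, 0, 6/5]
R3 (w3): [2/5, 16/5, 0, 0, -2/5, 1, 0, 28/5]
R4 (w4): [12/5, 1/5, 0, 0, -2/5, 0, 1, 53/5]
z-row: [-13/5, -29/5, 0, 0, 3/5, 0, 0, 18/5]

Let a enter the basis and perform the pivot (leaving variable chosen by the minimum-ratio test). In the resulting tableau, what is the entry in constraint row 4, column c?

Ratio test on column a — row 1: (123/5)/(17/5) = 123/17; row 2: (6/5)/(4/5) = 3/2; row 3: (28/5)/(2/5) = 14; row 4: (53/5)/(12/5) = 53/12. Minimum is 3/2 at row 2 (c leaves); pivot element 4/5.
Divide row 2 by 4/5; eliminate column a from the other rows.
Row 4 update in column c: 0 − (12/5)·(5/4) = -3.

-3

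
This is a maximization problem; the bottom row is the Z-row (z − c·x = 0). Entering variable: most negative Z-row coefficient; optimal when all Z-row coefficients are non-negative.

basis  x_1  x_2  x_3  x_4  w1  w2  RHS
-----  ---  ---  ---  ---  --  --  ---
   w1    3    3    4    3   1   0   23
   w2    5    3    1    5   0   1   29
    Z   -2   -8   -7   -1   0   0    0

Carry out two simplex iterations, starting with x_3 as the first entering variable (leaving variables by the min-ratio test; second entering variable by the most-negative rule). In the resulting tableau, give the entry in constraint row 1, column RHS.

Ratio test on column x_3 — row 1: 23/4 = 23/4; row 2: 29/1 = 29. Minimum is 23/4 at row 1 (w1 leaves); pivot element 4.
Divide row 1 by 4; eliminate column x_3 from the other rows.
Second iteration: most negative Z-row entry is -11/4 in column x_2, so x_2 enters.
Ratio test on column x_2 — row 1: (23/4)/(3/4) = 23/3; row 2: (93/4)/(9/4) = 31/3. Minimum is 23/3 at row 1 (x_3 leaves); pivot element 3/4.
Divide row 1 by 3/4; eliminate column x_2 from the other rows.
After both pivots, the entry at constraint row 1, column RHS is 23/3.

23/3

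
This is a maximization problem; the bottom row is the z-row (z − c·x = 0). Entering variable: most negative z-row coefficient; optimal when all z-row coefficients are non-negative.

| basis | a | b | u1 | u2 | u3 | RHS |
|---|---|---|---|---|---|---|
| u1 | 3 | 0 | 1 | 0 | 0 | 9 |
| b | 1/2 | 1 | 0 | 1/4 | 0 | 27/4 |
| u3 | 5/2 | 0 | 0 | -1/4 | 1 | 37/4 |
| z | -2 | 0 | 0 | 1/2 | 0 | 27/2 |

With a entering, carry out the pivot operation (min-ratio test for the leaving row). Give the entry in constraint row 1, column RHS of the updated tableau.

3

Ratio test on column a — row 1: 9/3 = 3; row 2: (27/4)/(1/2) = 27/2; row 3: (37/4)/(5/2) = 37/10. Minimum is 3 at row 1 (u1 leaves); pivot element 3.
Divide row 1 by 3; eliminate column a from the other rows.
In the new row 1, the RHS entry is the old entry divided by the pivot: 9/3 = 3.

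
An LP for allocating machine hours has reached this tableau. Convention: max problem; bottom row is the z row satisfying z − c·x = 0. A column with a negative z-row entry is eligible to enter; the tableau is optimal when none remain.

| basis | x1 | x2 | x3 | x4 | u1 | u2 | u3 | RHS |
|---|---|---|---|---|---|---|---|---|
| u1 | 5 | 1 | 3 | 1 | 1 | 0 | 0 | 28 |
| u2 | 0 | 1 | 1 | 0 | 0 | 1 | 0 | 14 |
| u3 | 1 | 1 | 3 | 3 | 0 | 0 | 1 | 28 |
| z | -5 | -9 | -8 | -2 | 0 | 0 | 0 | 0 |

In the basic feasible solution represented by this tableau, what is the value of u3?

28

u3 is basic (row 3); its value is the RHS of that row, 28.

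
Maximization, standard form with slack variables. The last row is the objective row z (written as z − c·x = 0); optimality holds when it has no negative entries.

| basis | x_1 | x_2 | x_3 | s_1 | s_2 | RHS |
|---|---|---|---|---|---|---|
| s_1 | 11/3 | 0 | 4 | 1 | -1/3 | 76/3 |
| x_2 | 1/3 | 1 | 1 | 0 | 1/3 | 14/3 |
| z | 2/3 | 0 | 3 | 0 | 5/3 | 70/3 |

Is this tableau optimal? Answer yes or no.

Every z-row coefficient is ≥ 0, so the tableau is optimal.

yes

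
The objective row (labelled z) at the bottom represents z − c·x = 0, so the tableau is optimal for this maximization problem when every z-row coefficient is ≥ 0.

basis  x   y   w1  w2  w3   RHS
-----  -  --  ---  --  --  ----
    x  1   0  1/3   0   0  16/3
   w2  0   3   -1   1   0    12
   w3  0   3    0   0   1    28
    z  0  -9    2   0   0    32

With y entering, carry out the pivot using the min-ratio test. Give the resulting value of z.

68

Ratio test on column y — row 1: entry 0 ≤ 0; row 2: 12/3 = 4; row 3: 28/3 = 28/3. Minimum is 4 at row 2 (w2 leaves); pivot element 3.
Pivot on row 2; the z-row RHS becomes 32 − (-9)·4 = 68.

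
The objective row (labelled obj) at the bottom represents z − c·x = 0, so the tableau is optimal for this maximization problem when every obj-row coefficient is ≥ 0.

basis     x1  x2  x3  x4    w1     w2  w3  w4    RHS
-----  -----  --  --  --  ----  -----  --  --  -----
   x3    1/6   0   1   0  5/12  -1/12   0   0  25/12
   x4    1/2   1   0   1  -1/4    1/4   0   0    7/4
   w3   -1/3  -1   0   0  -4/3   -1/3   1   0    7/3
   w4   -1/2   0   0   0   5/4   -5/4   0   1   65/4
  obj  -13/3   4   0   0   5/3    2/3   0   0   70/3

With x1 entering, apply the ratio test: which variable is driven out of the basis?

Column x1 entries and ratios — x3: (25/12)/(1/6) = 25/2; x4: (7/4)/(1/2) = 7/2; w3: -1/3 ≤ 0, skip; w4: -1/2 ≤ 0, skip.
Smallest ratio is 7/2 in the row of x4, so x4 leaves.

x4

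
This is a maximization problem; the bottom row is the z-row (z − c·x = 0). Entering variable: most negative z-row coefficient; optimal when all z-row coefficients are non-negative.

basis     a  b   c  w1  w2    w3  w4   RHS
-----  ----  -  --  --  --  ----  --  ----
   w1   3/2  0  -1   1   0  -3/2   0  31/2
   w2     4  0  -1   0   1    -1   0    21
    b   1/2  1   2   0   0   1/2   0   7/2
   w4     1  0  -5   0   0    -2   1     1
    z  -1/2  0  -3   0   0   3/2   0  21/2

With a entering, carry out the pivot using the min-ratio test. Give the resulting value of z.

Ratio test on column a — row 1: (31/2)/(3/2) = 31/3; row 2: 21/4 = 21/4; row 3: (7/2)/(1/2) = 7; row 4: 1/1 = 1. Minimum is 1 at row 4 (w4 leaves); pivot element 1.
Pivot on row 4; the z-row RHS becomes 21/2 − (-1/2)·1 = 11.

11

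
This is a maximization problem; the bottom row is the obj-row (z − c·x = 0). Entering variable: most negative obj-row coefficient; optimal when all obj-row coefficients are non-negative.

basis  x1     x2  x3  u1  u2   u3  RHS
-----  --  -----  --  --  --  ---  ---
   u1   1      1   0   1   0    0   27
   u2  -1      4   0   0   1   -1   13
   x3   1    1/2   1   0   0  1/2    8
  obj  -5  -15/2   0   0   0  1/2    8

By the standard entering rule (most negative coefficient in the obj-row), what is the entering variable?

x2

Negative obj-row entries: x1: -5, x2: -15/2.
The most negative is -15/2 in column x2, so x2 enters.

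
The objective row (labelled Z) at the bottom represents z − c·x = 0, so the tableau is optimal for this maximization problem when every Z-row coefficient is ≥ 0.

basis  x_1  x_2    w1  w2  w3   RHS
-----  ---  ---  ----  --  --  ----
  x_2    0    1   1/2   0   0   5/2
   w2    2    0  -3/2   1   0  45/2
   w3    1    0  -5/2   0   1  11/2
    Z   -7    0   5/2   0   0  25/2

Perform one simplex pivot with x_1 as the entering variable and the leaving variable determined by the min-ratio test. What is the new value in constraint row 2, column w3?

-2

Ratio test on column x_1 — row 1: entry 0 ≤ 0; row 2: (45/2)/2 = 45/4; row 3: (11/2)/1 = 11/2. Minimum is 11/2 at row 3 (w3 leaves); pivot element 1.
Divide row 3 by 1; eliminate column x_1 from the other rows.
Row 2 update in column w3: 0 − 2·1 = -2.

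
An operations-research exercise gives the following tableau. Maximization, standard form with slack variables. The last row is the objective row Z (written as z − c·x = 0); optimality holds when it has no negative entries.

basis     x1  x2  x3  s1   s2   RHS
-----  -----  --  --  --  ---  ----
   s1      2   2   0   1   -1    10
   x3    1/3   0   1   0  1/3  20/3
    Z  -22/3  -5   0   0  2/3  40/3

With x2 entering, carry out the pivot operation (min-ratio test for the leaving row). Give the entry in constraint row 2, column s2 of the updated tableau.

1/3

Ratio test on column x2 — row 1: 10/2 = 5; row 2: entry 0 ≤ 0. Minimum is 5 at row 1 (s1 leaves); pivot element 2.
Divide row 1 by 2; eliminate column x2 from the other rows.
Row 2 update in column s2: 1/3 − 0·(-1/2) = 1/3.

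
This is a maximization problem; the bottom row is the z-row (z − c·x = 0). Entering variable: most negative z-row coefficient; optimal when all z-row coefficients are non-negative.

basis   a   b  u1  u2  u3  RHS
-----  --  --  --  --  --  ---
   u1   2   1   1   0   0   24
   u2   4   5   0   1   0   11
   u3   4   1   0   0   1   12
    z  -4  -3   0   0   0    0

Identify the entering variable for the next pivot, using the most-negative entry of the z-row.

a

Negative z-row entries: a: -4, b: -3.
The most negative is -4 in column a, so a enters.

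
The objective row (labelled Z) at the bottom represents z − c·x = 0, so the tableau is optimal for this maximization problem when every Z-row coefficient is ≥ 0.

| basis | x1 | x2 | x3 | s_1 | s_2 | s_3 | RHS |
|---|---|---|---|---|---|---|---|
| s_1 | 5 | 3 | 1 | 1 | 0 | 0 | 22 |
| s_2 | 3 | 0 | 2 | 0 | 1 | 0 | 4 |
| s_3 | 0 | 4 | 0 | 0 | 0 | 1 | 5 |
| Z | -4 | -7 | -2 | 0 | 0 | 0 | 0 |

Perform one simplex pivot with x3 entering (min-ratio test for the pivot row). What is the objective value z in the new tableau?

Ratio test on column x3 — row 1: 22/1 = 22; row 2: 4/2 = 2; row 3: entry 0 ≤ 0. Minimum is 2 at row 2 (s_2 leaves); pivot element 2.
Pivot on row 2; the Z-row RHS becomes 0 − (-2)·2 = 4.

4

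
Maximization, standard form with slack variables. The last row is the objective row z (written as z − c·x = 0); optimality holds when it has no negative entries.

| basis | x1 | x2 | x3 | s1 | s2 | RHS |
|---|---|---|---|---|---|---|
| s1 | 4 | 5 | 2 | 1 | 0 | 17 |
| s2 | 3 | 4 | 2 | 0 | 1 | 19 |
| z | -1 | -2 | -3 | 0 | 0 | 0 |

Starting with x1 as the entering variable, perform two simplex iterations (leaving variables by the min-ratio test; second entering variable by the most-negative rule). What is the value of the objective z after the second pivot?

51/2

Ratio test on column x1 — row 1: 17/4 = 17/4; row 2: 19/3 = 19/3. Minimum is 17/4 at row 1 (s1 leaves); pivot element 4.
Pivot on row 1; the z-row RHS becomes 0 − (-1)·(17/4) = 17/4.
Next entering variable (most negative z-row entry -5/2): x3.
Ratio test on column x3 — row 1: (17/4)/(1/2) = 17/2; row 2: (25/4)/(1/2) = 25/2. Minimum is 17/2 at row 1 (x1 leaves); pivot element 1/2.
After the second pivot the z-row RHS is 17/4 − (-5/2)·(17/2) = 51/2.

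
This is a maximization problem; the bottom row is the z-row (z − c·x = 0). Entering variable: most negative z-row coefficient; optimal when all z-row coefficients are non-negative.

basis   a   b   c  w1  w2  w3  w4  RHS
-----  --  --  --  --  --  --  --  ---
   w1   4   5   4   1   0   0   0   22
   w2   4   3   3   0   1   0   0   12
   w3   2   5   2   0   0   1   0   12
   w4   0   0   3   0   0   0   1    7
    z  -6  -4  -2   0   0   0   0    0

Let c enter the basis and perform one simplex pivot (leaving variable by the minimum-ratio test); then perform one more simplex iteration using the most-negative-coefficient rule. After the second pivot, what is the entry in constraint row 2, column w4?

Ratio test on column c — row 1: 22/4 = 11/2; row 2: 12/3 = 4; row 3: 12/2 = 6; row 4: 7/3 = 7/3. Minimum is 7/3 at row 4 (w4 leaves); pivot element 3.
Divide row 4 by 3; eliminate column c from the other rows.
Second iteration: most negative z-row entry is -6 in column a, so a enters.
Ratio test on column a — row 1: (38/3)/4 = 19/6; row 2: 5/4 = 5/4; row 3: (22/3)/2 = 11/3; row 4: entry 0 ≤ 0. Minimum is 5/4 at row 2 (w2 leaves); pivot element 4.
Divide row 2 by 4; eliminate column a from the other rows.
After both pivots, the entry at constraint row 2, column w4 is -1/4.

-1/4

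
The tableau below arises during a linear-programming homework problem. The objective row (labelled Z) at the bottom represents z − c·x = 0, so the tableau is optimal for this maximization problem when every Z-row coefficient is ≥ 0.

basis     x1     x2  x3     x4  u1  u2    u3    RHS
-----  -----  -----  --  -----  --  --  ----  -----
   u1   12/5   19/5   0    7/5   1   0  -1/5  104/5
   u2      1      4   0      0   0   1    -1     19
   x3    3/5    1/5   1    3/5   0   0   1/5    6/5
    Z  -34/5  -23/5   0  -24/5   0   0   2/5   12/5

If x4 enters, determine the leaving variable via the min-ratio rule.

Column x4 entries and ratios — u1: (104/5)/(7/5) = 104/7; u2: 0 ≤ 0, skip; x3: (6/5)/(3/5) = 2.
Smallest ratio is 2 in the row of x3, so x3 leaves.

x3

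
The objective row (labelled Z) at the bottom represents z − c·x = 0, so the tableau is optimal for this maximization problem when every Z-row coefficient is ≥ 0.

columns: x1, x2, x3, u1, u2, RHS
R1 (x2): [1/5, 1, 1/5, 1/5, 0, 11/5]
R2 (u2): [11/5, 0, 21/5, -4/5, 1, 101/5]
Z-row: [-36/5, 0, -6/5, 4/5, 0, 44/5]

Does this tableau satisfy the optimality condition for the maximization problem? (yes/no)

no

The Z-row has a negative entry -36/5 in column x1, so it is not optimal.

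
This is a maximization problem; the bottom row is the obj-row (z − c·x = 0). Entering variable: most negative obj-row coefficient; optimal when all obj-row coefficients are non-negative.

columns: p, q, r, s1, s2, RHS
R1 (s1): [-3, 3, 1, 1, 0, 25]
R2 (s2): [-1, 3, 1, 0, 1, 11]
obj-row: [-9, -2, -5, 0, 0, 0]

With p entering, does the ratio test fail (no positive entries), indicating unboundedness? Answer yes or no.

Every constraint-row entry in column p is ≤ 0, so increasing p is unbounded.

yes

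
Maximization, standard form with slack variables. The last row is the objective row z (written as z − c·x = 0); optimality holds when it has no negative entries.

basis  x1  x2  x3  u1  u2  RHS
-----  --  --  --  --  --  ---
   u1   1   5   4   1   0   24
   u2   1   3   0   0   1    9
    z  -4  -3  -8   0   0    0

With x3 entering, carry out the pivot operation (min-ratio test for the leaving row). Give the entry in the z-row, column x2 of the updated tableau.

Ratio test on column x3 — row 1: 24/4 = 6; row 2: entry 0 ≤ 0. Minimum is 6 at row 1 (u1 leaves); pivot element 4.
Divide row 1 by 4; eliminate column x3 from the other rows.
z-row update in column x2: -3 − (-8)·(5/4) = 7.

7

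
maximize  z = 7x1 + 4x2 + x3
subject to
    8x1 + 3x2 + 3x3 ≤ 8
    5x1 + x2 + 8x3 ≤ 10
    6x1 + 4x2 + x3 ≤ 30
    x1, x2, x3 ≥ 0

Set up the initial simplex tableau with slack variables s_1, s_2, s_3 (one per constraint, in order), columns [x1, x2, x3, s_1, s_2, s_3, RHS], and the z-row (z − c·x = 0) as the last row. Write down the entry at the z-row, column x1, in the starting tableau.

The z-row carries the negated objective coefficients: the x1 entry is -7.

-7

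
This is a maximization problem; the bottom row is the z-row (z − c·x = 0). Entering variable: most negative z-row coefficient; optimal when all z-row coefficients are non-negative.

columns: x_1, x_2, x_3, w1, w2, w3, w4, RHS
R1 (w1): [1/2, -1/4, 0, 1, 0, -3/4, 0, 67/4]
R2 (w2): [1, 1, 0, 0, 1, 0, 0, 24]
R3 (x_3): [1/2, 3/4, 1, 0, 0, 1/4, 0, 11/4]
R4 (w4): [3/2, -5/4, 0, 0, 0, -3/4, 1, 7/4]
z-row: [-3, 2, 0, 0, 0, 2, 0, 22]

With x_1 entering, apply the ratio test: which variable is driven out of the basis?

Column x_1 entries and ratios — w1: (67/4)/(1/2) = 67/2; w2: 24/1 = 24; x_3: (11/4)/(1/2) = 11/2; w4: (7/4)/(3/2) = 7/6.
Smallest ratio is 7/6 in the row of w4, so w4 leaves.

w4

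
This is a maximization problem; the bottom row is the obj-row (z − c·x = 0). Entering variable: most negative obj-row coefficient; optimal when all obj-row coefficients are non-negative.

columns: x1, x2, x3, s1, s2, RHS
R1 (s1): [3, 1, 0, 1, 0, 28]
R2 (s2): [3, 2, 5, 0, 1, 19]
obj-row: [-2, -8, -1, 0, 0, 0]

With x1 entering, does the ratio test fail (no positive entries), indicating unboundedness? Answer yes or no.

Column x1 has positive entries in row(s) 1, 2, so the ratio test bounds it — not unbounded.

no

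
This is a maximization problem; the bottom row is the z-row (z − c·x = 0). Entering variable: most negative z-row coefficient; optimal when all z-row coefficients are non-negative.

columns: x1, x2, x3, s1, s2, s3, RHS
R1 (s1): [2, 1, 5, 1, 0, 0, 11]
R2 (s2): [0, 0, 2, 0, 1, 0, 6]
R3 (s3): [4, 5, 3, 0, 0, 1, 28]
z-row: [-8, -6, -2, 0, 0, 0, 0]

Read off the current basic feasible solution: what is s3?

s3 is basic (row 3); its value is the RHS of that row, 28.

28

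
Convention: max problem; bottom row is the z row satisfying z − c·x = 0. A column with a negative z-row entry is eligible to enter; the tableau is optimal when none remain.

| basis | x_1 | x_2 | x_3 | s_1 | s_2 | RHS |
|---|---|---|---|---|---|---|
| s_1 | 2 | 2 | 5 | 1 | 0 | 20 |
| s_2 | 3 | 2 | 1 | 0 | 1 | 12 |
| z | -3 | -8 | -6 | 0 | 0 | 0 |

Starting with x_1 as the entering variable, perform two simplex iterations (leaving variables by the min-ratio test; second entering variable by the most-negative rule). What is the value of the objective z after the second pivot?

48

Ratio test on column x_1 — row 1: 20/2 = 10; row 2: 12/3 = 4. Minimum is 4 at row 2 (s_2 leaves); pivot element 3.
Pivot on row 2; the z-row RHS becomes 0 − (-3)·4 = 12.
Next entering variable (most negative z-row entry -6): x_2.
Ratio test on column x_2 — row 1: 12/(2/3) = 18; row 2: 4/(2/3) = 6. Minimum is 6 at row 2 (x_1 leaves); pivot element 2/3.
After the second pivot the z-row RHS is 12 − (-6)·6 = 48.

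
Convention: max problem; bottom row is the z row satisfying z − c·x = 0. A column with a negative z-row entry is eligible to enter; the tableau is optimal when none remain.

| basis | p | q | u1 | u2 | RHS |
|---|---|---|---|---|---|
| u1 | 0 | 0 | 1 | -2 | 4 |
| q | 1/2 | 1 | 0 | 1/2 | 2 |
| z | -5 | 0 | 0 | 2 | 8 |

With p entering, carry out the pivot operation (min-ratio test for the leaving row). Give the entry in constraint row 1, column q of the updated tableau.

0

Ratio test on column p — row 1: entry 0 ≤ 0; row 2: 2/(1/2) = 4. Minimum is 4 at row 2 (q leaves); pivot element 1/2.
Divide row 2 by 1/2; eliminate column p from the other rows.
Row 1 update in column q: 0 − 0·2 = 0.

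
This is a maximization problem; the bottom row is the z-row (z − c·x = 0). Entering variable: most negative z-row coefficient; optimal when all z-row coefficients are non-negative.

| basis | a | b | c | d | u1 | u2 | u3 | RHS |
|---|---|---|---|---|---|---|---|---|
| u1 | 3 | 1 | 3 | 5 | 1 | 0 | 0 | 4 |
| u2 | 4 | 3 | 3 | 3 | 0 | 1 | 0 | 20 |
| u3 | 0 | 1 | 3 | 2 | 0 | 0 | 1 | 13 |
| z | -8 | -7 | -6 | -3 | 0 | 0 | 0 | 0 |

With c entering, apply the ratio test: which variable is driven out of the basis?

u1

Column c entries and ratios — u1: 4/3 = 4/3; u2: 20/3 = 20/3; u3: 13/3 = 13/3.
Smallest ratio is 4/3 in the row of u1, so u1 leaves.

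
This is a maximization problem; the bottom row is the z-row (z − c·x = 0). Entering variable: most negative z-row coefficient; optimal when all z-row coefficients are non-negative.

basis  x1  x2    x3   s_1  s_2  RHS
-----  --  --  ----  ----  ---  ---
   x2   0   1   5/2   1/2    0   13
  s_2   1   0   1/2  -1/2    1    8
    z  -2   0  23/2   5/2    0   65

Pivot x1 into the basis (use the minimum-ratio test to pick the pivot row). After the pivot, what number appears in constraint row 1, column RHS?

13

Ratio test on column x1 — row 1: entry 0 ≤ 0; row 2: 8/1 = 8. Minimum is 8 at row 2 (s_2 leaves); pivot element 1.
Divide row 2 by 1; eliminate column x1 from the other rows.
Row 1 update in column RHS: 13 − 0·8 = 13.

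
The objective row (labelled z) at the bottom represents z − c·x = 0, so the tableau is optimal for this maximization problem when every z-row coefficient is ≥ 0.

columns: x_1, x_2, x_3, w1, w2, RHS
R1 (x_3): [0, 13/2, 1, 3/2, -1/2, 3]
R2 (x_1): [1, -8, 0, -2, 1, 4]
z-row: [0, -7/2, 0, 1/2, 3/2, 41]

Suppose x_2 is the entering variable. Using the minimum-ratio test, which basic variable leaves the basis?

Column x_2 entries and ratios — x_3: 3/(13/2) = 6/13; x_1: -8 ≤ 0, skip.
Smallest ratio is 6/13 in the row of x_3, so x_3 leaves.

x_3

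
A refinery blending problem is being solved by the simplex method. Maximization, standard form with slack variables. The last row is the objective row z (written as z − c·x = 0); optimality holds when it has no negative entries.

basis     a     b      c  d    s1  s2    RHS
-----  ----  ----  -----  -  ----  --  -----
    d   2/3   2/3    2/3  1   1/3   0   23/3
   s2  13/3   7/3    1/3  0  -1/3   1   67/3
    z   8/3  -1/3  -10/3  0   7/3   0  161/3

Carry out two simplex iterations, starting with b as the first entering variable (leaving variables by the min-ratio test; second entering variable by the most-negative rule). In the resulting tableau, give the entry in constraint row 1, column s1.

Ratio test on column b — row 1: (23/3)/(2/3) = 23/2; row 2: (67/3)/(7/3) = 67/7. Minimum is 67/7 at row 2 (s2 leaves); pivot element 7/3.
Divide row 2 by 7/3; eliminate column b from the other rows.
Second iteration: most negative z-row entry is -23/7 in column c, so c enters.
Ratio test on column c — row 1: (9/7)/(4/7) = 9/4; row 2: (67/7)/(1/7) = 67. Minimum is 9/4 at row 1 (d leaves); pivot element 4/7.
Divide row 1 by 4/7; eliminate column c from the other rows.
After both pivots, the entry at constraint row 1, column s1 is 3/4.

3/4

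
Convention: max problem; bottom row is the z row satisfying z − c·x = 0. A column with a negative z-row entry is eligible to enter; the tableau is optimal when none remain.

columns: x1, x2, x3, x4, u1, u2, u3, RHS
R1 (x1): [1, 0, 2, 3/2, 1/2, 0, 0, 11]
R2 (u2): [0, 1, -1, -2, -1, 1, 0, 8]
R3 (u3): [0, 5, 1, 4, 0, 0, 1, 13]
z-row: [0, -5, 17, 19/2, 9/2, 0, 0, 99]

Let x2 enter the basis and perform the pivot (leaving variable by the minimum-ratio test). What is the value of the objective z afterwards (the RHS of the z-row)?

112

Ratio test on column x2 — row 1: entry 0 ≤ 0; row 2: 8/1 = 8; row 3: 13/5 = 13/5. Minimum is 13/5 at row 3 (u3 leaves); pivot element 5.
Pivot on row 3; the z-row RHS becomes 99 − (-5)·(13/5) = 112.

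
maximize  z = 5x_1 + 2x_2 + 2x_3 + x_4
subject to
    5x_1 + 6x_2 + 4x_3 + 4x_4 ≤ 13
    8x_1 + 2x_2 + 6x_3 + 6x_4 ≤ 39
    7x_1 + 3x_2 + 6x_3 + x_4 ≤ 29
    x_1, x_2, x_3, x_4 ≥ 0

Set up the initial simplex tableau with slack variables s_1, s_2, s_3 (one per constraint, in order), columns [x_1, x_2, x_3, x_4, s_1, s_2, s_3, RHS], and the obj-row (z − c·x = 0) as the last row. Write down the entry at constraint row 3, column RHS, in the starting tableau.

The RHS of constraint 3 is b_3 = 29.

29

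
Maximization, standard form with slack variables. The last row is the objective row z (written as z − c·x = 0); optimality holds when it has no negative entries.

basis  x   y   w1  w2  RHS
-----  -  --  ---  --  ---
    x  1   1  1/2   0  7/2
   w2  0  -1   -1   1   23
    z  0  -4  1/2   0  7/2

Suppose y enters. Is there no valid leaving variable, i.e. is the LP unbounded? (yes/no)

no

Column y has positive entries in row(s) 1, so the ratio test bounds it — not unbounded.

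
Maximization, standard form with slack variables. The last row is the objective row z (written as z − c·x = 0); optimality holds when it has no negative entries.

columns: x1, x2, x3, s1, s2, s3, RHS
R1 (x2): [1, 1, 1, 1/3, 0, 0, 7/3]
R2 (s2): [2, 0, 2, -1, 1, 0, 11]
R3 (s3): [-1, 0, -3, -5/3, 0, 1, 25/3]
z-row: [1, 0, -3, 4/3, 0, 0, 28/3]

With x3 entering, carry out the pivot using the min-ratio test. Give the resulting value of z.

49/3

Ratio test on column x3 — row 1: (7/3)/1 = 7/3; row 2: 11/2 = 11/2; row 3: entry -3 ≤ 0. Minimum is 7/3 at row 1 (x2 leaves); pivot element 1.
Pivot on row 1; the z-row RHS becomes 28/3 − (-3)·(7/3) = 49/3.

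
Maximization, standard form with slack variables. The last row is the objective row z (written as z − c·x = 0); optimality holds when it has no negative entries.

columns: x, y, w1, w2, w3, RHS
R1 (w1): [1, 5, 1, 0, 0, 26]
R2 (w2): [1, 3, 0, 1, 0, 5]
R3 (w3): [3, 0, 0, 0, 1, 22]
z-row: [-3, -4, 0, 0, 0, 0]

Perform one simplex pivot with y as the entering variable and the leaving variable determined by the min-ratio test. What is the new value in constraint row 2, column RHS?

5/3

Ratio test on column y — row 1: 26/5 = 26/5; row 2: 5/3 = 5/3; row 3: entry 0 ≤ 0. Minimum is 5/3 at row 2 (w2 leaves); pivot element 3.
Divide row 2 by 3; eliminate column y from the other rows.
In the new row 2, the RHS entry is the old entry divided by the pivot: 5/3 = 5/3.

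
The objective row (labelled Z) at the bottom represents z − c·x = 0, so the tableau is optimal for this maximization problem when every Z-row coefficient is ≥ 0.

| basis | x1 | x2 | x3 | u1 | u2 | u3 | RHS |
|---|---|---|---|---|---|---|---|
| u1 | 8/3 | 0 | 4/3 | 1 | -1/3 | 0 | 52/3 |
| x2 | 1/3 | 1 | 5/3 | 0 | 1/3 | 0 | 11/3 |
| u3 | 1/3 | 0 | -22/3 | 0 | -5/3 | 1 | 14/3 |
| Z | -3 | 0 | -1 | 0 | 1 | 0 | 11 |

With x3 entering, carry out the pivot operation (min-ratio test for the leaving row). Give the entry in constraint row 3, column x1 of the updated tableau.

9/5

Ratio test on column x3 — row 1: (52/3)/(4/3) = 13; row 2: (11/3)/(5/3) = 11/5; row 3: entry -22/3 ≤ 0. Minimum is 11/5 at row 2 (x2 leaves); pivot element 5/3.
Divide row 2 by 5/3; eliminate column x3 from the other rows.
Row 3 update in column x1: 1/3 − (-22/3)·(1/5) = 9/5.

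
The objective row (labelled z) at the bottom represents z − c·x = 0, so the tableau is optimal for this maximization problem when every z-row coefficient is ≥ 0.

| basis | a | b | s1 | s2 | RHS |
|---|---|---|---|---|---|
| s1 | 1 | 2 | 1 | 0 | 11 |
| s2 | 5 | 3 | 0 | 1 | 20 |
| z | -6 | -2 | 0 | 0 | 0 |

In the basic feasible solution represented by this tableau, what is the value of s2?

s2 is basic (row 2); its value is the RHS of that row, 20.

20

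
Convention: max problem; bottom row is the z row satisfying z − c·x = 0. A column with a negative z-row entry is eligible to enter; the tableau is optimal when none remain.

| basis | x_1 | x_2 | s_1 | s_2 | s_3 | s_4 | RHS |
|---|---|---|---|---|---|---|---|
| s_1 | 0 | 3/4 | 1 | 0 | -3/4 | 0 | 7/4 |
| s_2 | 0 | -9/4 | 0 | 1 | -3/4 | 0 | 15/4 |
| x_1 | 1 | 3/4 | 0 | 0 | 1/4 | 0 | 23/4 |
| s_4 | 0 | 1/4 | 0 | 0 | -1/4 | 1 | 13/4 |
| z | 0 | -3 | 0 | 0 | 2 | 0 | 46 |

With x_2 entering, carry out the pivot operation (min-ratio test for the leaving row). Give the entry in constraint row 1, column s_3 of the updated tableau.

Ratio test on column x_2 — row 1: (7/4)/(3/4) = 7/3; row 2: entry -9/4 ≤ 0; row 3: (23/4)/(3/4) = 23/3; row 4: (13/4)/(1/4) = 13. Minimum is 7/3 at row 1 (s_1 leaves); pivot element 3/4.
Divide row 1 by 3/4; eliminate column x_2 from the other rows.
In the new row 1, the s_3 entry is the old entry divided by the pivot: (-3/4)/(3/4) = -1.

-1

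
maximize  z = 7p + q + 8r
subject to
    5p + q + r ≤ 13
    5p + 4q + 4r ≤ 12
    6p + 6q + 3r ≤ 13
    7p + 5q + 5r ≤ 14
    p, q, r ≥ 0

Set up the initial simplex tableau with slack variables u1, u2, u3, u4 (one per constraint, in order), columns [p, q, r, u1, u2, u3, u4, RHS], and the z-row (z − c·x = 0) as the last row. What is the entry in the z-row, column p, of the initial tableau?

The z-row carries the negated objective coefficients: the p entry is -7.

-7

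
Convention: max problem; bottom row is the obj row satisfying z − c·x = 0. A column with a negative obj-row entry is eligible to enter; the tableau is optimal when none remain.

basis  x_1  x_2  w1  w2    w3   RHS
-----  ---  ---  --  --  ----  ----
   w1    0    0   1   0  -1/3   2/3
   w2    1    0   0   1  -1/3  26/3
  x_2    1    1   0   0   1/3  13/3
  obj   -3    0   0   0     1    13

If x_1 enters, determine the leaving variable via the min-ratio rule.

x_2

Column x_1 entries and ratios — w1: 0 ≤ 0, skip; w2: (26/3)/1 = 26/3; x_2: (13/3)/1 = 13/3.
Smallest ratio is 13/3 in the row of x_2, so x_2 leaves.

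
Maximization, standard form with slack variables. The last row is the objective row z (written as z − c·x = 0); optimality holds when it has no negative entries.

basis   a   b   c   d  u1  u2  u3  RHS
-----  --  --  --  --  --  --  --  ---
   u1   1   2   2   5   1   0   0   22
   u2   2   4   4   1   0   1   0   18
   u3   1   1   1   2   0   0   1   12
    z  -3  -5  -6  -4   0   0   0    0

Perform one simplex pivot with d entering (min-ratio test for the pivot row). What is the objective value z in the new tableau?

88/5

Ratio test on column d — row 1: 22/5 = 22/5; row 2: 18/1 = 18; row 3: 12/2 = 6. Minimum is 22/5 at row 1 (u1 leaves); pivot element 5.
Pivot on row 1; the z-row RHS becomes 0 − (-4)·(22/5) = 88/5.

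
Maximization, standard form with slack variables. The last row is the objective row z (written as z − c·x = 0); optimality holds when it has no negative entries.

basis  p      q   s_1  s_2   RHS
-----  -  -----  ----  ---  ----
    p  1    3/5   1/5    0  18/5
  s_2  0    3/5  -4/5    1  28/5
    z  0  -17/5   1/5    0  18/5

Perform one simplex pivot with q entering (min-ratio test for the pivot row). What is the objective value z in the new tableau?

Ratio test on column q — row 1: (18/5)/(3/5) = 6; row 2: (28/5)/(3/5) = 28/3. Minimum is 6 at row 1 (p leaves); pivot element 3/5.
Pivot on row 1; the z-row RHS becomes 18/5 − (-17/5)·6 = 24.

24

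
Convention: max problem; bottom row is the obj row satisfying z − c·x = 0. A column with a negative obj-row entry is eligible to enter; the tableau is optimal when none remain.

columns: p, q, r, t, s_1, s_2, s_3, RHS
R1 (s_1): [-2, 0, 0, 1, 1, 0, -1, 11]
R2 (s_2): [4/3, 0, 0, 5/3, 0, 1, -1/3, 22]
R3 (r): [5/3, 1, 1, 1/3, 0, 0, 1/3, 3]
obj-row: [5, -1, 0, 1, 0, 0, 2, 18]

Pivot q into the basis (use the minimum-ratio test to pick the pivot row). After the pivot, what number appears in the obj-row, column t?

Ratio test on column q — row 1: entry 0 ≤ 0; row 2: entry 0 ≤ 0; row 3: 3/1 = 3. Minimum is 3 at row 3 (r leaves); pivot element 1.
Divide row 3 by 1; eliminate column q from the other rows.
obj-row update in column t: 1 − (-1)·(1/3) = 4/3.

4/3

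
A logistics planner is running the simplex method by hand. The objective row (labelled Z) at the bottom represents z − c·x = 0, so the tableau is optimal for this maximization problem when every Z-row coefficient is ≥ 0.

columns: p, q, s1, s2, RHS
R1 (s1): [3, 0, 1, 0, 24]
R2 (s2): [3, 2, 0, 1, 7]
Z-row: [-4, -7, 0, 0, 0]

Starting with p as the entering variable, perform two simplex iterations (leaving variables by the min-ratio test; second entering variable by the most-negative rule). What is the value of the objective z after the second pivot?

Ratio test on column p — row 1: 24/3 = 8; row 2: 7/3 = 7/3. Minimum is 7/3 at row 2 (s2 leaves); pivot element 3.
Pivot on row 2; the Z-row RHS becomes 0 − (-4)·(7/3) = 28/3.
Next entering variable (most negative Z-row entry -13/3): q.
Ratio test on column q — row 1: entry -2 ≤ 0; row 2: (7/3)/(2/3) = 7/2. Minimum is 7/2 at row 2 (p leaves); pivot element 2/3.
After the second pivot the Z-row RHS is 28/3 − (-13/3)·(7/2) = 49/2.

49/2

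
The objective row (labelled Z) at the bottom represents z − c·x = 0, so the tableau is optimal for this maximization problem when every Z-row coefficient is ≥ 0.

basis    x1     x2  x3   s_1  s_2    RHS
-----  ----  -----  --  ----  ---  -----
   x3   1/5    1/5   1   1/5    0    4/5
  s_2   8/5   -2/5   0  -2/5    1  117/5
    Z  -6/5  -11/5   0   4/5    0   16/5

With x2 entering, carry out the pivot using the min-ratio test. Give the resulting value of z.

Ratio test on column x2 — row 1: (4/5)/(1/5) = 4; row 2: entry -2/5 ≤ 0. Minimum is 4 at row 1 (x3 leaves); pivot element 1/5.
Pivot on row 1; the Z-row RHS becomes 16/5 − (-11/5)·4 = 12.

12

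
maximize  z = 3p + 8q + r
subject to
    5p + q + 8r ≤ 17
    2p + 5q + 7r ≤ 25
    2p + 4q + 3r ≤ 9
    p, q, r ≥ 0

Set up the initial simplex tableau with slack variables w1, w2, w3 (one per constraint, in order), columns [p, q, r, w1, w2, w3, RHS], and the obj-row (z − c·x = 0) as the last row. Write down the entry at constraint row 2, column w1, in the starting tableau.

Slack w1 belongs to constraint 1; its column is the unit vector e_1, so the entry in row 2 is 0.

0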